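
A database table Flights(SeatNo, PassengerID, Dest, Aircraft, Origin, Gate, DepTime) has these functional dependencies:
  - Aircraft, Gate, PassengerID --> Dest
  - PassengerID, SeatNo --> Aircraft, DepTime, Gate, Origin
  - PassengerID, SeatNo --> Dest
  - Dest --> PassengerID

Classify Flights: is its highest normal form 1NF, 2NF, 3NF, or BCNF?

Candidate keys: {Dest, SeatNo}, {PassengerID, SeatNo}. Prime attributes: {Dest, PassengerID, SeatNo}.
Aircraft, Gate, PassengerID --> Dest breaks BCNF: {Aircraft, Gate, PassengerID}⁺ = {Aircraft, Dest, Gate, PassengerID}, so {Aircraft, Gate, PassengerID} is not a superkey.
But every attribute on its right side ({Dest}) is prime, and the same holds for every other non-superkey FD, so 3NF still holds.

3NF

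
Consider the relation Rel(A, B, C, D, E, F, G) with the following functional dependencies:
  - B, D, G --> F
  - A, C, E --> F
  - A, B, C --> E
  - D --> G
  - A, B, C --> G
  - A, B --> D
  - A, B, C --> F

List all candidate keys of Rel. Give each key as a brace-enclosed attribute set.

{A, B, C}

No FD produces {A, B, C}, so they must be in every candidate key.
{A, B, C}⁺ = {A, B, C, D, E, F, G}, which is every attribute, so {A, B, C} is a candidate key.
No other minimal set has full closure, so this is the only candidate key.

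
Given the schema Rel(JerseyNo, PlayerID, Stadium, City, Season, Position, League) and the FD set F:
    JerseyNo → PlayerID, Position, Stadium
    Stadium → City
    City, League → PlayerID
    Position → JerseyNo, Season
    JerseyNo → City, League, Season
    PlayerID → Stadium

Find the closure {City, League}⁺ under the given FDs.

Start with {City, League}.
City, League → PlayerID applies; add {PlayerID} → now {City, League, PlayerID}.
PlayerID → Stadium applies; add {Stadium} → now {City, League, PlayerID, Stadium}.
No further FD applies.

{City, League, PlayerID, Stadium}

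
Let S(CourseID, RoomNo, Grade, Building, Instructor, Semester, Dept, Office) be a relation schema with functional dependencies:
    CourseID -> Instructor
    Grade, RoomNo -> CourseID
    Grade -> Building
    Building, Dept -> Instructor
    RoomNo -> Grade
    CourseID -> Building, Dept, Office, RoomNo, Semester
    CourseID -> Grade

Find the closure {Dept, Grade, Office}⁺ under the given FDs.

{Building, Dept, Grade, Instructor, Office}

Start with {Dept, Grade, Office}.
Grade -> Building applies; add {Building} → now {Building, Dept, Grade, Office}.
Building, Dept -> Instructor applies; add {Instructor} → now {Building, Dept, Grade, Instructor, Office}.
No further FD applies.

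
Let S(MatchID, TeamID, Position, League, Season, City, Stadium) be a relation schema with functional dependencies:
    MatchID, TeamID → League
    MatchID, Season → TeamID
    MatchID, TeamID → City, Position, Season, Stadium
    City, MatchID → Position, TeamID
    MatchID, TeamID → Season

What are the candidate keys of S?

{City, MatchID}, {MatchID, Season}, {MatchID, TeamID}

Attributes never on any right-hand side: {MatchID} — every candidate key must contain it.
{City, MatchID}⁺ = {City, League, MatchID, Position, Season, Stadium, TeamID} — all of the relation — so {City, MatchID} is a candidate key.
{MatchID, Season}⁺ = {City, League, MatchID, Position, Season, Stadium, TeamID} — all of the relation — so {MatchID, Season} is a candidate key.
{MatchID, TeamID}⁺ = {City, League, MatchID, Position, Season, Stadium, TeamID} — all of the relation — so {MatchID, TeamID} is a candidate key.
These are minimal and exhaustive — every other superkey contains one of them.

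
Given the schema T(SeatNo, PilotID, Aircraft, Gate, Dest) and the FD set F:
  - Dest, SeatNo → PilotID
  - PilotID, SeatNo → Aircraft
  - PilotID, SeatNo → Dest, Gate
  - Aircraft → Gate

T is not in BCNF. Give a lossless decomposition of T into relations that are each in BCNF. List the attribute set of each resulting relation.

{Aircraft, Dest, PilotID, SeatNo}; {Aircraft, Gate}

Candidate keys of the original relation: {Dest, SeatNo}, {PilotID, SeatNo}.
Within {Aircraft, Dest, Gate, PilotID, SeatNo}: {Aircraft}⁺ ∩ {Aircraft, Dest, Gate, PilotID, SeatNo} = {Aircraft, Gate}, not the whole set, so Aircraft → Gate violates BCNF; decompose into {Aircraft, Gate} and {Aircraft, Dest, PilotID, SeatNo}.
{Aircraft, Gate}: every determinant is a superkey — BCNF.
{Aircraft, Dest, PilotID, SeatNo}: every determinant is a superkey — BCNF.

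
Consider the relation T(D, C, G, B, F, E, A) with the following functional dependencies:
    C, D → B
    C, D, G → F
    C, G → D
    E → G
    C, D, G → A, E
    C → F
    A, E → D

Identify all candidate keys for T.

{C} never appears on the right of any FD, so every key must include it.
{C, E} is a candidate key since {C, E}⁺ = {A, B, C, D, E, F, G} covers every attribute.
{C, G} is a candidate key since {C, G}⁺ = {A, B, C, D, E, F, G} covers every attribute.
No proper subset of any of these is a key, and no other minimal superkey exists.

{C, E}, {C, G}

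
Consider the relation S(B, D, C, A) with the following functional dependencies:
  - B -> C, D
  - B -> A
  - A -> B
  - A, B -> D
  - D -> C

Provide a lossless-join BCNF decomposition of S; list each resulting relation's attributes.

{A, B, D}; {C, D}

Candidate keys of the original relation: {A}, {B}.
{A, B, C, D}: {D} determines {C, D} here but is not a superkey — split on D -> C, giving {C, D} and {A, B, D}.
{C, D} has no BCNF violation.
{A, B, D} has no BCNF violation.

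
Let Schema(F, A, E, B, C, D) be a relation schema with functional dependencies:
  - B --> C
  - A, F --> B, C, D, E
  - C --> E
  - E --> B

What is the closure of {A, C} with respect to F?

{A, B, C, E}

Start with {A, C}.
C --> E applies; add {E} → now {A, C, E}.
E --> B applies; add {B} → now {A, B, C, E}.
No further FD applies.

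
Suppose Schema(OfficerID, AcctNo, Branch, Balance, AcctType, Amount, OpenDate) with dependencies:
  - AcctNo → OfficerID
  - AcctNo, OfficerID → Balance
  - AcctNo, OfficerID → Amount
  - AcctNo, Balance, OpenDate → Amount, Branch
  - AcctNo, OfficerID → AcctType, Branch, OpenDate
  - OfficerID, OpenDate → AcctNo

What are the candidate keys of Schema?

{AcctNo}, {OfficerID, OpenDate}

{AcctNo}⁺ = {AcctNo, AcctType, Amount, Balance, Branch, OfficerID, OpenDate} — all of the relation — so {AcctNo} is a candidate key.
{OfficerID, OpenDate}⁺ = {AcctNo, AcctType, Amount, Balance, Branch, OfficerID, OpenDate} — all of the relation — so {OfficerID, OpenDate} is a candidate key.
These are minimal and exhaustive — every other superkey contains one of them.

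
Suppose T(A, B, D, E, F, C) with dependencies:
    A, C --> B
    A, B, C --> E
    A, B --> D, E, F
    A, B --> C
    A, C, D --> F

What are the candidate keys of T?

{A, B}, {A, C}

No FD produces {A}, so it must be in every candidate key.
{A, B}⁺ = {A, B, C, D, E, F}, which is every attribute, so {A, B} is a candidate key.
{A, C}⁺ = {A, B, C, D, E, F}, which is every attribute, so {A, C} is a candidate key.
Any other superkey properly contains one of these, so there are no further candidate keys.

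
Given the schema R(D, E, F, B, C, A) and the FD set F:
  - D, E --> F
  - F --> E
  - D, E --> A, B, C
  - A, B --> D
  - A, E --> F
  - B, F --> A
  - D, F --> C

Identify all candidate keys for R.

{A, B, E}, {B, F}, {D, E}, {D, F}

{B, F} is a candidate key since {B, F}⁺ = {A, B, C, D, E, F} covers every attribute.
{D, E} is a candidate key since {D, E}⁺ = {A, B, C, D, E, F} covers every attribute.
{D, F} is a candidate key since {D, F}⁺ = {A, B, C, D, E, F} covers every attribute.
{A, B, E} is a candidate key since {A, B, E}⁺ = {A, B, C, D, E, F} covers every attribute.
Any other superkey properly contains one of these, so there are no further candidate keys.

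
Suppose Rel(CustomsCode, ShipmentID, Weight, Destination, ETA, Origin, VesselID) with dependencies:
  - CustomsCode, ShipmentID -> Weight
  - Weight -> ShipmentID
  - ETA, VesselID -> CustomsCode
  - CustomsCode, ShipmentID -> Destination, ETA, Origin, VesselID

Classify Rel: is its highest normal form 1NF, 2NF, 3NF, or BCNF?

Candidate keys: {CustomsCode, ShipmentID}, {CustomsCode, Weight}, {ETA, ShipmentID, VesselID}, {ETA, VesselID, Weight}. Prime attributes: {CustomsCode, ETA, ShipmentID, VesselID, Weight}.
Weight -> ShipmentID: {Weight}⁺ = {ShipmentID, Weight}, which is not all of the attributes, so the left side is not a superkey — BCNF is violated.
But every attribute on its right side ({ShipmentID}) is prime, and the same holds for every other non-superkey FD, so 3NF still holds.

3NF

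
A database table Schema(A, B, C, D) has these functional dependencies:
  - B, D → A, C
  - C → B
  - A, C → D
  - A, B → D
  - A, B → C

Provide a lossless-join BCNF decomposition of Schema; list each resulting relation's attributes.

Candidate keys of the original relation: {A, B}, {A, C}, {B, D}, {C, D}.
{A, B, C, D}: {C} determines {B, C} here but is not a superkey — split on C → B, giving {B, C} and {A, C, D}.
{B, C} is in BCNF.
{A, C, D} is in BCNF.

{A, C, D}; {B, C}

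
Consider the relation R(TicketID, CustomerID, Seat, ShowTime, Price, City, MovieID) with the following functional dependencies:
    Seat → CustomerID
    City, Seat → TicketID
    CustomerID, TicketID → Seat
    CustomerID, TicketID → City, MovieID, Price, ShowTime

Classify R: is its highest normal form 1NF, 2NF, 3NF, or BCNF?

Candidate keys: {City, Seat}, {CustomerID, TicketID}, {Seat, TicketID}. Prime attributes: {City, CustomerID, Seat, TicketID}.
Seat → CustomerID: {Seat}⁺ = {CustomerID, Seat}, which is not all of the attributes, so the left side is not a superkey — BCNF is violated.
Its right-hand attributes {CustomerID} are all prime, as are those of every other non-superkey FD — the relation is in 3NF.

3NF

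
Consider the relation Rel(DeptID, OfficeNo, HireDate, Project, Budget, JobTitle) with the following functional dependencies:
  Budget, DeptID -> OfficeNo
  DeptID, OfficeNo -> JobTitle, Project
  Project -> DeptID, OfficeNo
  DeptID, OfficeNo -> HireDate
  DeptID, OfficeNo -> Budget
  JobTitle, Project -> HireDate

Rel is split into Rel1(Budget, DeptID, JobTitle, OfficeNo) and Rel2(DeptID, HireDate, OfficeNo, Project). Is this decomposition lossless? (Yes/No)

Yes

Common attributes: {DeptID, OfficeNo}; their closure is {Budget, DeptID, HireDate, JobTitle, OfficeNo, Project}.
Rel1 is contained in that closure, so Rel1 ∩ Rel2 -> Rel1 holds and the join is lossless.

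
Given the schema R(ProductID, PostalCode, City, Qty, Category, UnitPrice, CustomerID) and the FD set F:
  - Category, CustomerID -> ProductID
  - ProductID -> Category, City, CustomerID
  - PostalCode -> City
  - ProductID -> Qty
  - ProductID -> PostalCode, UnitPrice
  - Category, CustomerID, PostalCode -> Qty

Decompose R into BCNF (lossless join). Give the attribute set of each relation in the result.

Candidate keys of the original relation: {Category, CustomerID}, {ProductID}.
In {Category, City, CustomerID, PostalCode, ProductID, Qty, UnitPrice}, {PostalCode} is not a superkey ({PostalCode}⁺ restricted to this set is {City, PostalCode}), so split on PostalCode -> City into {City, PostalCode} and {Category, CustomerID, PostalCode, ProductID, Qty, UnitPrice}.
{City, PostalCode} has no BCNF violation.
{Category, CustomerID, PostalCode, ProductID, Qty, UnitPrice} has no BCNF violation.

{Category, CustomerID, PostalCode, ProductID, Qty, UnitPrice}; {City, PostalCode}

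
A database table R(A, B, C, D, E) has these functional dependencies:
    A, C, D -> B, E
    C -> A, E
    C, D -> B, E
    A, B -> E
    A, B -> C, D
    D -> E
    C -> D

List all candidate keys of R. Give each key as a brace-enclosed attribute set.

{C}⁺ = {A, B, C, D, E} — all of the relation — so {C} is a candidate key.
{A, B}⁺ = {A, B, C, D, E} — all of the relation — so {A, B} is a candidate key.
These are minimal and exhaustive — every other superkey contains one of them.

{A, B}, {C}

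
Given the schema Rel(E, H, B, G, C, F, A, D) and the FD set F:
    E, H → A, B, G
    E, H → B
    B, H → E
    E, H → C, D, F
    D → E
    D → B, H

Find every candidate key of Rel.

{D}⁺ = {A, B, C, D, E, F, G, H}, which is every attribute, so {D} is a candidate key.
{B, H}⁺ = {A, B, C, D, E, F, G, H}, which is every attribute, so {B, H} is a candidate key.
{E, H}⁺ = {A, B, C, D, E, F, G, H}, which is every attribute, so {E, H} is a candidate key.
These are minimal and exhaustive — every other superkey contains one of them.

{B, H}, {D}, {E, H}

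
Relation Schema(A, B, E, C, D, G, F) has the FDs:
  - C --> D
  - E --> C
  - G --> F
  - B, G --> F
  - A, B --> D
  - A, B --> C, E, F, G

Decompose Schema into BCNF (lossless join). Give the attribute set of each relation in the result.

{A, B, E, G}; {C, D}; {C, E}; {F, G}

Candidate key of the original relation: {A, B}.
{A, B, C, D, E, F, G}: {C} determines {C, D} here but is not a superkey — split on C --> D, giving {C, D} and {A, B, C, E, F, G}.
{C, D} has no BCNF violation.
{A, B, C, E, F, G}: {E} determines {C, E} here but is not a superkey — split on E --> C, giving {C, E} and {A, B, E, F, G}.
{C, E} has no BCNF violation.
{A, B, E, F, G}: {G} determines {F, G} here but is not a superkey — split on G --> F, giving {F, G} and {A, B, E, G}.
{F, G} has no BCNF violation.
{A, B, E, G} has no BCNF violation.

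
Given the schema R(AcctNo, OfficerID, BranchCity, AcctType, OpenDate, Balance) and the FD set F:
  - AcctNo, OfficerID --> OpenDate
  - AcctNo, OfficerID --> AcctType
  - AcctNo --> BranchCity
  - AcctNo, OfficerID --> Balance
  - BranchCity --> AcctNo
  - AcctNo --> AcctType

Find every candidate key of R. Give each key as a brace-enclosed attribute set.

{AcctNo, OfficerID}, {BranchCity, OfficerID}

{OfficerID} never appears on the right of any FD, so every key must include it.
Closure of {AcctNo, OfficerID} is {AcctNo, AcctType, Balance, BranchCity, OfficerID, OpenDate}, the whole schema; {AcctNo, OfficerID} is a candidate key.
Closure of {BranchCity, OfficerID} is {AcctNo, AcctType, Balance, BranchCity, OfficerID, OpenDate}, the whole schema; {BranchCity, OfficerID} is a candidate key.
Any other superkey properly contains one of these, so there are no further candidate keys.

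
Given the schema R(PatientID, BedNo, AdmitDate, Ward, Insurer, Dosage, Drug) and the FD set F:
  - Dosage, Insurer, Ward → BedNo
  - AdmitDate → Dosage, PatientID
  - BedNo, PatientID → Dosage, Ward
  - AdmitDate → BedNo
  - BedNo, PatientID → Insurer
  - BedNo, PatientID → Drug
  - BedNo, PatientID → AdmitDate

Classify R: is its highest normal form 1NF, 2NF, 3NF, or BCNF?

Candidate keys: {AdmitDate}, {BedNo, PatientID}, {Dosage, Insurer, PatientID, Ward}. Prime attributes: {AdmitDate, BedNo, Dosage, Insurer, PatientID, Ward}.
For Dosage, Insurer, Ward → BedNo we have {Dosage, Insurer, Ward}⁺ = {BedNo, Dosage, Insurer, Ward}; {Dosage, Insurer, Ward} is not a superkey, so BCNF fails.
Since {BedNo} ⊆ prime attributes and every other non-superkey FD also has a prime right side, the schema is in 3NF.

3NF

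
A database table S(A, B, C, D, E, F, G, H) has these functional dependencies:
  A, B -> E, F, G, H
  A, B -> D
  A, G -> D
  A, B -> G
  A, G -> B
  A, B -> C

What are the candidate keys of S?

{A, B}, {A, G}

Attributes never on any right-hand side: {A} — every candidate key must contain it.
{A, B}⁺ = {A, B, C, D, E, F, G, H}, which is every attribute, so {A, B} is a candidate key.
{A, G}⁺ = {A, B, C, D, E, F, G, H}, which is every attribute, so {A, G} is a candidate key.
No proper subset of any of these is a key, and no other minimal superkey exists.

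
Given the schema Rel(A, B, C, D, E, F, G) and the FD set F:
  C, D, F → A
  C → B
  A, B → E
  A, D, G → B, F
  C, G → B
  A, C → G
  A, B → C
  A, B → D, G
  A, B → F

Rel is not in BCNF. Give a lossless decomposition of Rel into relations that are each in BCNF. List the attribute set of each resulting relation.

Candidate keys of the original relation: {A, B}, {A, C}, {A, D, G}, {C, D, F}.
{A, B, C, D, E, F, G}: {C} determines {B, C} here but is not a superkey — split on C → B, giving {B, C} and {A, C, D, E, F, G}.
{B, C} has no BCNF violation.
{A, C, D, E, F, G} has no BCNF violation.

{A, C, D, E, F, G}; {B, C}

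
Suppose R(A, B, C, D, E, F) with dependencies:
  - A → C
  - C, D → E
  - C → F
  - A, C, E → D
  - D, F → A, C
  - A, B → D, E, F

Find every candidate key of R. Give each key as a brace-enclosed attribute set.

{A, B}, {B, C, D}, {B, D, F}

{B} never appears on the right of any FD, so every key must include it.
{A, B} is a candidate key since {A, B}⁺ = {A, B, C, D, E, F} covers every attribute.
{B, C, D} is a candidate key since {B, C, D}⁺ = {A, B, C, D, E, F} covers every attribute.
{B, D, F} is a candidate key since {B, D, F}⁺ = {A, B, C, D, E, F} covers every attribute.
No proper subset of any of these is a key, and no other minimal superkey exists.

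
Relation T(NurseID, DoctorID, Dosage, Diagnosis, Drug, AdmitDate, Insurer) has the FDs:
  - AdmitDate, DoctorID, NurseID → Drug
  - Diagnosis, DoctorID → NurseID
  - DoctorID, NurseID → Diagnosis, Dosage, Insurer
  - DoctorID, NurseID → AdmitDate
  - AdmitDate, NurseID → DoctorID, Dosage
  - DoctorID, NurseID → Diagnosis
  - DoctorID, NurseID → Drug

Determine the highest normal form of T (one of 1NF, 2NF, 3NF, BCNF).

Candidate keys: {AdmitDate, NurseID}, {Diagnosis, DoctorID}, {DoctorID, NurseID}. Prime attributes: {AdmitDate, Diagnosis, DoctorID, NurseID}.
Every FD has a superkey on the left, so the relation is in BCNF.

BCNF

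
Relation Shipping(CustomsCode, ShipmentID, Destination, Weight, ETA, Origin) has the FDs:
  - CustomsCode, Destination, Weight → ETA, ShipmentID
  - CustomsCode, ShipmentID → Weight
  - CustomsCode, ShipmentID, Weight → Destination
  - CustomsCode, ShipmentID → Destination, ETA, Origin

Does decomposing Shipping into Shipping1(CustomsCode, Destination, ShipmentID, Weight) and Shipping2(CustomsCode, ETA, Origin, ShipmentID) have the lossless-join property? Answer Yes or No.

Yes

The shared attributes are {CustomsCode, ShipmentID} and {CustomsCode, ShipmentID}⁺ = {CustomsCode, Destination, ETA, Origin, ShipmentID, Weight}.
Shipping1 is contained in that closure, so Shipping1 ∩ Shipping2 → Shipping1 holds and the join is lossless.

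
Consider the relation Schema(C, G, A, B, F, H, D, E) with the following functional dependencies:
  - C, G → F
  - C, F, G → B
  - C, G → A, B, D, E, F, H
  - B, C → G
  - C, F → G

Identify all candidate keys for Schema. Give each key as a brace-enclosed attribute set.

Attributes never on any right-hand side: {C} — every candidate key must contain it.
{B, C}⁺ = {A, B, C, D, E, F, G, H}, which is every attribute, so {B, C} is a candidate key.
{C, F}⁺ = {A, B, C, D, E, F, G, H}, which is every attribute, so {C, F} is a candidate key.
{C, G}⁺ = {A, B, C, D, E, F, G, H}, which is every attribute, so {C, G} is a candidate key.
Any other superkey properly contains one of these, so there are no further candidate keys.

{B, C}, {C, F}, {C, G}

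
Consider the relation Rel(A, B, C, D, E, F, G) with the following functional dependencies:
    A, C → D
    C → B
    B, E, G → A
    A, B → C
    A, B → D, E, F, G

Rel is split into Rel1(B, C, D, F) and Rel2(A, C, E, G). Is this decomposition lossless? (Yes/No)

Rel1 ∩ Rel2 = {C}; its closure under F is {B, C}.
Rel1 ⊄ {B, C} and Rel2 ⊄ {B, C}, so the split is lossy.

No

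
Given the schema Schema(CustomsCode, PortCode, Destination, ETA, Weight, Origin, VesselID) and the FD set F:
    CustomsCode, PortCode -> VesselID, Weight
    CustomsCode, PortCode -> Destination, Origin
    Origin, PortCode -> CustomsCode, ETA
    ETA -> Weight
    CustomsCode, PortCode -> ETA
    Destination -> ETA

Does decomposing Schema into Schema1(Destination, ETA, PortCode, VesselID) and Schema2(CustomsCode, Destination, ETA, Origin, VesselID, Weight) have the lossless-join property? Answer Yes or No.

The shared attributes are {Destination, ETA, VesselID} and {Destination, ETA, VesselID}⁺ = {Destination, ETA, VesselID, Weight}.
The closure covers neither Schema1 nor Schema2 entirely; the join is not lossless.

No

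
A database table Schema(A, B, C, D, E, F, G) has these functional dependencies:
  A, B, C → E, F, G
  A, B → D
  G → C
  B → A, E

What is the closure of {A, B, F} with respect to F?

{A, B, D, E, F}

Start with {A, B, F}.
A, B → D applies; add {D} → now {A, B, D, F}.
B → A, E applies; add {E} → now {A, B, D, E, F}.
No further FD applies.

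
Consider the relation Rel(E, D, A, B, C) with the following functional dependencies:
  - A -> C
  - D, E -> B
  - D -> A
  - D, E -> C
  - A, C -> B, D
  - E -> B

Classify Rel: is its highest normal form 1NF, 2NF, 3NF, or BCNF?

1NF

Candidate keys: {A, E}, {D, E}. Prime attributes: {A, D, E}.
For A -> C we have {A}⁺ = {A, B, C, D}; {A} is not a superkey, so BCNF fails.
A -> C determines the non-prime attribute {C} from a non-superkey — 3NF is violated.
{A} is a proper subset of the key {A, E}, and {A}⁺ contains the non-prime attributes {B, C} — a partial dependency, so 2NF is violated.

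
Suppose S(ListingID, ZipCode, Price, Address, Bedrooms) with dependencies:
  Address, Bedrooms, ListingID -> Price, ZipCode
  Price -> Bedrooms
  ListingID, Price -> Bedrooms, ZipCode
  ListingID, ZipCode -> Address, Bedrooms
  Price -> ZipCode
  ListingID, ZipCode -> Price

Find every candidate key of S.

{Address, Bedrooms, ListingID}, {ListingID, Price}, {ListingID, ZipCode}

{ListingID} never appears on the right of any FD, so every key must include it.
Closure of {ListingID, Price} is {Address, Bedrooms, ListingID, Price, ZipCode}, the whole schema; {ListingID, Price} is a candidate key.
Closure of {ListingID, ZipCode} is {Address, Bedrooms, ListingID, Price, ZipCode}, the whole schema; {ListingID, ZipCode} is a candidate key.
Closure of {Address, Bedrooms, ListingID} is {Address, Bedrooms, ListingID, Price, ZipCode}, the whole schema; {Address, Bedrooms, ListingID} is a candidate key.
Any other superkey properly contains one of these, so there are no further candidate keys.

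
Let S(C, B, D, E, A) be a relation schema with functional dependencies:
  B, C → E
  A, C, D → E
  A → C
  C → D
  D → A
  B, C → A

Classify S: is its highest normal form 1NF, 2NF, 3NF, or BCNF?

Candidate keys: {A, B}, {B, C}, {B, D}. Prime attributes: {A, B, C, D}.
A, C, D → E: {A, C, D}⁺ = {A, C, D, E}, which is not all of the attributes, so the left side is not a superkey — BCNF is violated.
A, C, D → E determines the non-prime attribute {E} from a non-superkey — 3NF is violated.
Since {A} ⊂ {A, B} and {A}⁺ ⊇ {E} with {E} non-prime, there is a partial dependency; 2NF fails.

1NF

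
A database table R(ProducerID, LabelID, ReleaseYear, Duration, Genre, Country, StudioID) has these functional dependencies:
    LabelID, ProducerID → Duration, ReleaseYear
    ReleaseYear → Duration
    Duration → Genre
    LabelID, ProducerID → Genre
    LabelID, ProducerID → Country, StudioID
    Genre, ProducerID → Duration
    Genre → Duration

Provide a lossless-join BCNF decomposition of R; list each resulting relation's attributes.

{Country, LabelID, ProducerID, ReleaseYear, StudioID}; {Duration, Genre}; {Duration, ReleaseYear}

Candidate key of the original relation: {LabelID, ProducerID}.
{Country, Duration, Genre, LabelID, ProducerID, ReleaseYear, StudioID}: {ReleaseYear} determines {Duration, Genre, ReleaseYear} here but is not a superkey — split on ReleaseYear → Duration, Genre, giving {Duration, Genre, ReleaseYear} and {Country, LabelID, ProducerID, ReleaseYear, StudioID}.
{Duration, Genre, ReleaseYear}: {Duration} determines {Duration, Genre} here but is not a superkey — split on Duration → Genre, giving {Duration, Genre} and {Duration, ReleaseYear}.
{Duration, Genre} has no BCNF violation.
{Duration, ReleaseYear} has no BCNF violation.
{Country, LabelID, ProducerID, ReleaseYear, StudioID} has no BCNF violation.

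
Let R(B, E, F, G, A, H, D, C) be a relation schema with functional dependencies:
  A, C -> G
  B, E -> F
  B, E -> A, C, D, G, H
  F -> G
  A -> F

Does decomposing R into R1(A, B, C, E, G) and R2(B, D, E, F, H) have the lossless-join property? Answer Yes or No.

R1 ∩ R2 = {B, E}; its closure under F is {A, B, C, D, E, F, G, H}.
Since R1 ⊆ {A, B, C, D, E, F, G, H}, the intersection is a superkey of R1; the decomposition is lossless.

Yes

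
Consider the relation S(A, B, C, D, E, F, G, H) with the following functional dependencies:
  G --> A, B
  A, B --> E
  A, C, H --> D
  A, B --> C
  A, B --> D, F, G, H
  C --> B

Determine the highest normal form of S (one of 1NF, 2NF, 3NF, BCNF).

3NF

Candidate keys: {A, B}, {A, C}, {G}. Prime attributes: {A, B, C, G}.
C --> B: {C}⁺ = {B, C}, which is not all of the attributes, so the left side is not a superkey — BCNF is violated.
Its right-hand attributes {B} are all prime, as are those of every other non-superkey FD — the relation is in 3NF.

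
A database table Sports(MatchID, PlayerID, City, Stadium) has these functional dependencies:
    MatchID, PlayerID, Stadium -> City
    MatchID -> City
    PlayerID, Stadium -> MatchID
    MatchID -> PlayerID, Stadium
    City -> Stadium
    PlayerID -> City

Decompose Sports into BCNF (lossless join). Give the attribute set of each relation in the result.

Candidate keys of the original relation: {MatchID}, {PlayerID}.
{City, MatchID, PlayerID, Stadium}: {City} determines {City, Stadium} here but is not a superkey — split on City -> Stadium, giving {City, Stadium} and {City, MatchID, PlayerID}.
{City, Stadium} is in BCNF.
{City, MatchID, PlayerID} is in BCNF.

{City, MatchID, PlayerID}; {City, Stadium}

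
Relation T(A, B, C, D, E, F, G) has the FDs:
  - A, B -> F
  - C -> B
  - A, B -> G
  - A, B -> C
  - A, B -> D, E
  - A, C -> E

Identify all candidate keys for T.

{A, B}, {A, C}

Attributes never on any right-hand side: {A} — every candidate key must contain it.
{A, B}⁺ = {A, B, C, D, E, F, G} — all of the relation — so {A, B} is a candidate key.
{A, C}⁺ = {A, B, C, D, E, F, G} — all of the relation — so {A, C} is a candidate key.
These are minimal and exhaustive — every other superkey contains one of them.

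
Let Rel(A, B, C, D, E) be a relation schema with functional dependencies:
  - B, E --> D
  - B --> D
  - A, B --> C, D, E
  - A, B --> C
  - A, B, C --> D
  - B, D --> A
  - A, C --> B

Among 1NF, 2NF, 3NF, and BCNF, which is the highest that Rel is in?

Candidate keys: {A, C}, {B}. Prime attributes: {A, B, C}.
Every FD has a superkey on the left, so the relation is in BCNF.

BCNF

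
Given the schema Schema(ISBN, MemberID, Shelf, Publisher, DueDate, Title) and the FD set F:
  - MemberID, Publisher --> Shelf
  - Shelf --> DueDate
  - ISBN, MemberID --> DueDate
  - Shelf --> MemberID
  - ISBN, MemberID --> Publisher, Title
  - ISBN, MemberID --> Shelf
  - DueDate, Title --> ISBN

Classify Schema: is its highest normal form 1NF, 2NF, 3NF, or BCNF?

3NF

Candidate keys: {DueDate, MemberID, Title}, {ISBN, MemberID}, {ISBN, Shelf}, {MemberID, Publisher, Title}, {Shelf, Title}. Prime attributes: {DueDate, ISBN, MemberID, Publisher, Shelf, Title}.
MemberID, Publisher --> Shelf breaks BCNF: {MemberID, Publisher}⁺ = {DueDate, MemberID, Publisher, Shelf}, so {MemberID, Publisher} is not a superkey.
But every attribute on its right side ({Shelf}) is prime, and the same holds for every other non-superkey FD, so 3NF still holds.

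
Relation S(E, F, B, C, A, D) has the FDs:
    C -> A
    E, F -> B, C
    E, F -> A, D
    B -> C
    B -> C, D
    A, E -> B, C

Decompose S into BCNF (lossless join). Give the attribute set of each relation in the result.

Candidate key of the original relation: {E, F}.
{A, B, C, D, E, F}: {C} determines {A, C} here but is not a superkey — split on C -> A, giving {A, C} and {B, C, D, E, F}.
{A, C} has no BCNF violation.
{B, C, D, E, F}: {B} determines {B, C, D} here but is not a superkey — split on B -> C, D, giving {B, C, D} and {B, E, F}.
{B, C, D} has no BCNF violation.
{B, E, F} has no BCNF violation.

{A, C}; {B, C, D}; {B, E, F}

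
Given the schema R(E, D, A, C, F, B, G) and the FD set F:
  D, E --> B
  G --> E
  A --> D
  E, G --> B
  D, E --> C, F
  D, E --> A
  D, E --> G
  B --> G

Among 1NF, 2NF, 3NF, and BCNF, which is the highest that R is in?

3NF

Candidate keys: {A, B}, {A, E}, {A, G}, {B, D}, {D, E}, {D, G}. Prime attributes: {A, B, D, E, G}.
For G --> E we have {G}⁺ = {B, E, G}; {G} is not a superkey, so BCNF fails.
Since {E} ⊆ prime attributes and every other non-superkey FD also has a prime right side, the schema is in 3NF.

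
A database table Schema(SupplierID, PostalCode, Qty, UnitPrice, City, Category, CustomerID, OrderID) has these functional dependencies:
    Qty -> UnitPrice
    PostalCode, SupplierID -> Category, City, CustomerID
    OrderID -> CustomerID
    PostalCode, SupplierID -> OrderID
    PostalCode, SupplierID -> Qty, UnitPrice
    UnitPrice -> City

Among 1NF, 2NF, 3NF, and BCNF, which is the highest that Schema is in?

2NF

Candidate key: {PostalCode, SupplierID}. Prime attributes: {PostalCode, SupplierID}.
Qty -> UnitPrice breaks BCNF: {Qty}⁺ = {City, Qty, UnitPrice}, so {Qty} is not a superkey.
Qty -> UnitPrice has non-prime {UnitPrice} on the right and a non-superkey on the left, so 3NF fails.
Checking every proper subset of each key, none determines a non-prime attribute — 2NF is satisfied.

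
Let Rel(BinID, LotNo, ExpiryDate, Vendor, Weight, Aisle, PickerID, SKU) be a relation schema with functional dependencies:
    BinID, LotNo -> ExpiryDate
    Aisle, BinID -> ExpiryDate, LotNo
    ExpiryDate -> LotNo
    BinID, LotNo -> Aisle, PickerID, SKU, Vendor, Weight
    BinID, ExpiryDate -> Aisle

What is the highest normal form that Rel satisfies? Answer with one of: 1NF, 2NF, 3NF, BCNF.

Candidate keys: {Aisle, BinID}, {BinID, ExpiryDate}, {BinID, LotNo}. Prime attributes: {Aisle, BinID, ExpiryDate, LotNo}.
ExpiryDate -> LotNo: {ExpiryDate}⁺ = {ExpiryDate, LotNo}, which is not all of the attributes, so the left side is not a superkey — BCNF is violated.
Since {LotNo} ⊆ prime attributes and every other non-superkey FD also has a prime right side, the schema is in 3NF.

3NF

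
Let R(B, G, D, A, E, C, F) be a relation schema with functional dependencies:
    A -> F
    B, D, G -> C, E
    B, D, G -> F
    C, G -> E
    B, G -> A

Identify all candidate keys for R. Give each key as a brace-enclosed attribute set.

{B, D, G}

No FD produces {B, D, G}, so they must be in every candidate key.
{B, D, G} is a candidate key since {B, D, G}⁺ = {A, B, C, D, E, F, G} covers every attribute.
Every other attribute set either contains this one or has a smaller closure.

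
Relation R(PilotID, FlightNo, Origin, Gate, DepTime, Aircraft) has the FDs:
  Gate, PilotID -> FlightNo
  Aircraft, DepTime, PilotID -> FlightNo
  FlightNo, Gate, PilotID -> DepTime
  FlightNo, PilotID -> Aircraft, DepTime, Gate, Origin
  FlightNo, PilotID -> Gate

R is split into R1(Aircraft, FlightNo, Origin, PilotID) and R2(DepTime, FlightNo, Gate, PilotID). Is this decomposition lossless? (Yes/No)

Yes

The shared attributes are {FlightNo, PilotID} and {FlightNo, PilotID}⁺ = {Aircraft, DepTime, FlightNo, Gate, Origin, PilotID}.
R1 is contained in that closure, so R1 ∩ R2 -> R1 holds and the join is lossless.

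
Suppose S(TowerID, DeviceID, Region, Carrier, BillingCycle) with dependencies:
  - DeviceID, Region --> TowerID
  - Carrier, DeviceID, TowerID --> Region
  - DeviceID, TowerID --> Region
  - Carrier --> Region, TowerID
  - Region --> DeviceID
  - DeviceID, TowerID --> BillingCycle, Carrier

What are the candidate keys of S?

{Carrier}, {DeviceID, TowerID}, {Region}

{Carrier}⁺ = {BillingCycle, Carrier, DeviceID, Region, TowerID}, which is every attribute, so {Carrier} is a candidate key.
{Region}⁺ = {BillingCycle, Carrier, DeviceID, Region, TowerID}, which is every attribute, so {Region} is a candidate key.
{DeviceID, TowerID}⁺ = {BillingCycle, Carrier, DeviceID, Region, TowerID}, which is every attribute, so {DeviceID, TowerID} is a candidate key.
No proper subset of any of these is a key, and no other minimal superkey exists.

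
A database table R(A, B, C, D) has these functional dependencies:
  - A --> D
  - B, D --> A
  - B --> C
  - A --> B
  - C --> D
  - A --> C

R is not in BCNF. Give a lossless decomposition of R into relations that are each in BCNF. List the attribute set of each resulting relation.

Candidate keys of the original relation: {A}, {B}.
{A, B, C, D}: {C} determines {C, D} here but is not a superkey — split on C --> D, giving {C, D} and {A, B, C}.
{C, D} has no BCNF violation.
{A, B, C} has no BCNF violation.

{A, B, C}; {C, D}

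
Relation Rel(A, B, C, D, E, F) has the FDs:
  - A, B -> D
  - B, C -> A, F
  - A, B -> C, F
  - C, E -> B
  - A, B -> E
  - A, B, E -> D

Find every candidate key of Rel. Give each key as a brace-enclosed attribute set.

{A, B}, {B, C}, {C, E}

{A, B} is a candidate key since {A, B}⁺ = {A, B, C, D, E, F} covers every attribute.
{B, C} is a candidate key since {B, C}⁺ = {A, B, C, D, E, F} covers every attribute.
{C, E} is a candidate key since {C, E}⁺ = {A, B, C, D, E, F} covers every attribute.
These are minimal and exhaustive — every other superkey contains one of them.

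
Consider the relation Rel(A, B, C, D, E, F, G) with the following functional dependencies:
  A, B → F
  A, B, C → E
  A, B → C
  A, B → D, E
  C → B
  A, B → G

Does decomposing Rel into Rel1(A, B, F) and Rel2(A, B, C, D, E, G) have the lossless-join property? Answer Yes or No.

Yes

Common attributes: {A, B}; their closure is {A, B, C, D, E, F, G}.
Rel1 is contained in that closure, so Rel1 ∩ Rel2 → Rel1 holds and the join is lossless.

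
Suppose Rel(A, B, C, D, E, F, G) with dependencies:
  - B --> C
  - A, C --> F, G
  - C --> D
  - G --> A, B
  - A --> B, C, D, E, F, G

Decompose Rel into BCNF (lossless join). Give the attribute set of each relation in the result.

{A, B, E, F, G}; {B, C}; {C, D}

Candidate keys of the original relation: {A}, {G}.
{A, B, C, D, E, F, G}: {B} determines {B, C, D} here but is not a superkey — split on B --> C, D, giving {B, C, D} and {A, B, E, F, G}.
{B, C, D}: {C} determines {C, D} here but is not a superkey — split on C --> D, giving {C, D} and {B, C}.
{C, D}: every determinant is a superkey — BCNF.
{B, C}: every determinant is a superkey — BCNF.
{A, B, E, F, G}: every determinant is a superkey — BCNF.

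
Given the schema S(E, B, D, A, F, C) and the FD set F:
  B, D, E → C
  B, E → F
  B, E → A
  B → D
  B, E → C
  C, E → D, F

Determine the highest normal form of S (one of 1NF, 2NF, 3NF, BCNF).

1NF

Candidate key: {B, E}. Prime attributes: {B, E}.
For B → D we have {B}⁺ = {B, D}; {B} is not a superkey, so BCNF fails.
Because {D} is non-prime and the left side of B → D is not a superkey, the relation is not in 3NF.
The proper key subset {B} of {B, E} determines non-prime {D}, so the relation is not even in 2NF.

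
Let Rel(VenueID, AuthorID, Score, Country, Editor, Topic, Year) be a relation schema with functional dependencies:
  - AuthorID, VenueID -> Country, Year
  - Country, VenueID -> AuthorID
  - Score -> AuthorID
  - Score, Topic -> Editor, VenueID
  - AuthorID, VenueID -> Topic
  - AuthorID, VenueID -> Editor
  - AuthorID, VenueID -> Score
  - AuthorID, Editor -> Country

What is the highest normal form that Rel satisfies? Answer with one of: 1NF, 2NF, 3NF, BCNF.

3NF

Candidate keys: {AuthorID, VenueID}, {Country, VenueID}, {Score, Topic}, {Score, VenueID}. Prime attributes: {AuthorID, Country, Score, Topic, VenueID}.
Score -> AuthorID breaks BCNF: {Score}⁺ = {AuthorID, Score}, so {Score} is not a superkey.
Since {AuthorID} ⊆ prime attributes and every other non-superkey FD also has a prime right side, the schema is in 3NF.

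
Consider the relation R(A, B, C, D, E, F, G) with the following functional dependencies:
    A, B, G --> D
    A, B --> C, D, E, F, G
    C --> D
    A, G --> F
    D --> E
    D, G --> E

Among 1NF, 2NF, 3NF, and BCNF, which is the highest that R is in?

Candidate key: {A, B}. Prime attributes: {A, B}.
C --> D breaks BCNF: {C}⁺ = {C, D, E}, so {C} is not a superkey.
C --> D determines the non-prime attribute {D} from a non-superkey — 3NF is violated.
No proper subset of a key has a non-prime attribute in its closure, so there is no partial dependency; 2NF holds.

2NF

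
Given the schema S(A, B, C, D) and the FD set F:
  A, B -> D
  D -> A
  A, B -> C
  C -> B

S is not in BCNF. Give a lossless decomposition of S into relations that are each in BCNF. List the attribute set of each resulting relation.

Candidate keys of the original relation: {A, B}, {A, C}, {B, D}, {C, D}.
{A, B, C, D}: {D} determines {A, D} here but is not a superkey — split on D -> A, giving {A, D} and {B, C, D}.
{A, D}: every determinant is a superkey — BCNF.
{B, C, D}: {C} determines {B, C} here but is not a superkey — split on C -> B, giving {B, C} and {C, D}.
{B, C}: every determinant is a superkey — BCNF.
{C, D}: every determinant is a superkey — BCNF.

{A, D}; {B, C}; {C, D}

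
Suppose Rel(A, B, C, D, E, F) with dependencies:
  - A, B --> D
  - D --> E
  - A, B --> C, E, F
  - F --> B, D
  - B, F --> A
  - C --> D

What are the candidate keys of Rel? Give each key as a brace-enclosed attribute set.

{F} is a candidate key since {F}⁺ = {A, B, C, D, E, F} covers every attribute.
{A, B} is a candidate key since {A, B}⁺ = {A, B, C, D, E, F} covers every attribute.
No proper subset of any of these is a key, and no other minimal superkey exists.

{A, B}, {F}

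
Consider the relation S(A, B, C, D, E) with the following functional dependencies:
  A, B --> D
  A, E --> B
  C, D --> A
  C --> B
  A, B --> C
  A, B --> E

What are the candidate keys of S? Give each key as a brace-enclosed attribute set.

{A, B}, {A, C}, {A, E}, {C, D}

{A, B}⁺ = {A, B, C, D, E}, which is every attribute, so {A, B} is a candidate key.
{A, C}⁺ = {A, B, C, D, E}, which is every attribute, so {A, C} is a candidate key.
{A, E}⁺ = {A, B, C, D, E}, which is every attribute, so {A, E} is a candidate key.
{C, D}⁺ = {A, B, C, D, E}, which is every attribute, so {C, D} is a candidate key.
Any other superkey properly contains one of these, so there are no further candidate keys.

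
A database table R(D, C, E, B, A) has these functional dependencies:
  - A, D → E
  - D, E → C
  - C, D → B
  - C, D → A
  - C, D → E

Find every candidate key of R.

{A, D}, {C, D}, {D, E}

Attributes never on any right-hand side: {D} — every candidate key must contain it.
{A, D}⁺ = {A, B, C, D, E} — all of the relation — so {A, D} is a candidate key.
{C, D}⁺ = {A, B, C, D, E} — all of the relation — so {C, D} is a candidate key.
{D, E}⁺ = {A, B, C, D, E} — all of the relation — so {D, E} is a candidate key.
Any other superkey properly contains one of these, so there are no further candidate keys.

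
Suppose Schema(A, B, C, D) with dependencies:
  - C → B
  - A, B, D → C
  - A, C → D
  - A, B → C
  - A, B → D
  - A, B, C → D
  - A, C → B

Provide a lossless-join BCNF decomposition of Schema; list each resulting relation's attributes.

{A, C, D}; {B, C}

Candidate keys of the original relation: {A, B}, {A, C}.
Within {A, B, C, D}: {C}⁺ ∩ {A, B, C, D} = {B, C}, not the whole set, so C → B violates BCNF; decompose into {B, C} and {A, C, D}.
{B, C}: every determinant is a superkey — BCNF.
{A, C, D}: every determinant is a superkey — BCNF.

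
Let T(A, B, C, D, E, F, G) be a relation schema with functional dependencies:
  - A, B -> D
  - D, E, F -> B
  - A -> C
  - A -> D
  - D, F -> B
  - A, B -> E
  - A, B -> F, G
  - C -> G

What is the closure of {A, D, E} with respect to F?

{A, C, D, E, G}

Start with {A, D, E}.
A -> C applies; add {C} → now {A, C, D, E}.
C -> G applies; add {G} → now {A, C, D, E, G}.
No further FD applies.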